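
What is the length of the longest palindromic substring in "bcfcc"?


Input: "bcfcc"
Checking substrings for palindromes:
  [1:4] "cfc" (len 3) => palindrome
  [3:5] "cc" (len 2) => palindrome
Longest palindromic substring: "cfc" with length 3

3


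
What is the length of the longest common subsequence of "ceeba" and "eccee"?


LCS of "ceeba" and "eccee"
DP table:
           e    c    c    e    e
      0    0    0    0    0    0
  c   0    0    1    1    1    1
  e   0    1    1    1    2    2
  e   0    1    1    1    2    3
  b   0    1    1    1    2    3
  a   0    1    1    1    2    3
LCS length = dp[5][5] = 3

3


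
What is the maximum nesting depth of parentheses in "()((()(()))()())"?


Input: "()((()(()))()())"
Tracking depth:
  Position 0 '(': depth becomes 1
  Position 1 ')': depth becomes 0
  Position 2 '(': depth becomes 1
  Position 3 '(': depth becomes 2
  Position 4 '(': depth becomes 3
  Position 5 ')': depth becomes 2
  Position 6 '(': depth becomes 3
  Position 7 '(': depth becomes 4
  Position 8 ')': depth becomes 3
  Position 9 ')': depth becomes 2
  Position 10 ')': depth becomes 1
  Position 11 '(': depth becomes 2
  Position 12 ')': depth becomes 1
  Position 13 '(': depth becomes 2
  Position 14 ')': depth becomes 1
  Position 15 ')': depth becomes 0
Maximum depth reached: 4

4


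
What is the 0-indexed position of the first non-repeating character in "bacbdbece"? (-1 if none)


Input: bacbdbece
Character frequencies:
  'a': 1
  'b': 3
  'c': 2
  'd': 1
  'e': 2
Scanning left to right for freq == 1:
  Position 0 ('b'): freq=3, skip
  Position 1 ('a'): unique! => answer = 1

1


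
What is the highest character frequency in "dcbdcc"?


Input: dcbdcc
Character counts:
  'b': 1
  'c': 3
  'd': 2
Maximum frequency: 3

3


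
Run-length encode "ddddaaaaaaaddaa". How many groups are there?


Input: ddddaaaaaaaddaa
Scanning for consecutive runs:
  Group 1: 'd' x 4 (positions 0-3)
  Group 2: 'a' x 7 (positions 4-10)
  Group 3: 'd' x 2 (positions 11-12)
  Group 4: 'a' x 2 (positions 13-14)
Total groups: 4

4


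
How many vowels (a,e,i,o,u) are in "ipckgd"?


Input: ipckgd
Checking each character:
  'i' at position 0: vowel (running total: 1)
  'p' at position 1: consonant
  'c' at position 2: consonant
  'k' at position 3: consonant
  'g' at position 4: consonant
  'd' at position 5: consonant
Total vowels: 1

1


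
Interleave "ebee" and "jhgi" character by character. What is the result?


Interleaving "ebee" and "jhgi":
  Position 0: 'e' from first, 'j' from second => "ej"
  Position 1: 'b' from first, 'h' from second => "bh"
  Position 2: 'e' from first, 'g' from second => "eg"
  Position 3: 'e' from first, 'i' from second => "ei"
Result: ejbhegei

ejbhegei


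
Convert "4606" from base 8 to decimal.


Input: "4606" in base 8
Positional expansion:
  Digit '4' (value 4) x 8^3 = 2048
  Digit '6' (value 6) x 8^2 = 384
  Digit '0' (value 0) x 8^1 = 0
  Digit '6' (value 6) x 8^0 = 6
Sum = 2438

2438


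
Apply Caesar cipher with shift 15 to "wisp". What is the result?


Caesar cipher: shift "wisp" by 15
  'w' (pos 22) + 15 = pos 11 = 'l'
  'i' (pos 8) + 15 = pos 23 = 'x'
  's' (pos 18) + 15 = pos 7 = 'h'
  'p' (pos 15) + 15 = pos 4 = 'e'
Result: lxhe

lxhe


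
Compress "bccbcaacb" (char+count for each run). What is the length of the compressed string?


Input: bccbcaacb
Runs:
  'b' x 1 => "b1"
  'c' x 2 => "c2"
  'b' x 1 => "b1"
  'c' x 1 => "c1"
  'a' x 2 => "a2"
  'c' x 1 => "c1"
  'b' x 1 => "b1"
Compressed: "b1c2b1c1a2c1b1"
Compressed length: 14

14


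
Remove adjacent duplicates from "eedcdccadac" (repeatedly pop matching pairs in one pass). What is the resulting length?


Input: eedcdccadac
Stack-based adjacent duplicate removal:
  Read 'e': push. Stack: e
  Read 'e': matches stack top 'e' => pop. Stack: (empty)
  Read 'd': push. Stack: d
  Read 'c': push. Stack: dc
  Read 'd': push. Stack: dcd
  Read 'c': push. Stack: dcdc
  Read 'c': matches stack top 'c' => pop. Stack: dcd
  Read 'a': push. Stack: dcda
  Read 'd': push. Stack: dcdad
  Read 'a': push. Stack: dcdada
  Read 'c': push. Stack: dcdadac
Final stack: "dcdadac" (length 7)

7


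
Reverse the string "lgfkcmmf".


Input: lgfkcmmf
Reading characters right to left:
  Position 7: 'f'
  Position 6: 'm'
  Position 5: 'm'
  Position 4: 'c'
  Position 3: 'k'
  Position 2: 'f'
  Position 1: 'g'
  Position 0: 'l'
Reversed: fmmckfgl

fmmckfgl


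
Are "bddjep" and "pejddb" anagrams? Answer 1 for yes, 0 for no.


Strings: "bddjep", "pejddb"
Sorted first:  bddejp
Sorted second: bddejp
Sorted forms match => anagrams

1


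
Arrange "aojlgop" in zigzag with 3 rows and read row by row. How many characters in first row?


Zigzag "aojlgop" into 3 rows:
Placing characters:
  'a' => row 0
  'o' => row 1
  'j' => row 2
  'l' => row 1
  'g' => row 0
  'o' => row 1
  'p' => row 2
Rows:
  Row 0: "ag"
  Row 1: "olo"
  Row 2: "jp"
First row length: 2

2


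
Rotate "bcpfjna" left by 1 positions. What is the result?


Input: "bcpfjna", rotate left by 1
First 1 characters: "b"
Remaining characters: "cpfjna"
Concatenate remaining + first: "cpfjna" + "b" = "cpfjnab"

cpfjnab


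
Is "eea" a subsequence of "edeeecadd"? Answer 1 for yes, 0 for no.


Check if "eea" is a subsequence of "edeeecadd"
Greedy scan:
  Position 0 ('e'): matches sub[0] = 'e'
  Position 1 ('d'): no match needed
  Position 2 ('e'): matches sub[1] = 'e'
  Position 3 ('e'): no match needed
  Position 4 ('e'): no match needed
  Position 5 ('c'): no match needed
  Position 6 ('a'): matches sub[2] = 'a'
  Position 7 ('d'): no match needed
  Position 8 ('d'): no match needed
All 3 characters matched => is a subsequence

1


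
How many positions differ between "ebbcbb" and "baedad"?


Comparing "ebbcbb" and "baedad" position by position:
  Position 0: 'e' vs 'b' => DIFFER
  Position 1: 'b' vs 'a' => DIFFER
  Position 2: 'b' vs 'e' => DIFFER
  Position 3: 'c' vs 'd' => DIFFER
  Position 4: 'b' vs 'a' => DIFFER
  Position 5: 'b' vs 'd' => DIFFER
Positions that differ: 6

6


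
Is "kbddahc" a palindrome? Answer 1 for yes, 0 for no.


Input: kbddahc
Reversed: chaddbk
  Compare pos 0 ('k') with pos 6 ('c'): MISMATCH
  Compare pos 1 ('b') with pos 5 ('h'): MISMATCH
  Compare pos 2 ('d') with pos 4 ('a'): MISMATCH
Result: not a palindrome

0


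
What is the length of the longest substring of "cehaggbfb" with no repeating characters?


Input: "cehaggbfb"
Sliding window (track last position of each char):
  Position 0 ('c'): window [0,0] length 1 -- new best
  Position 1 ('e'): window [0,1] length 2 -- new best
  Position 2 ('h'): window [0,2] length 3 -- new best
  Position 3 ('a'): window [0,3] length 4 -- new best
  Position 4 ('g'): window [0,4] length 5 -- new best
  Position 5 ('g'): repeat (last at 4), move window start to 5
  Position 5 ('g'): window [5,5] length 1
  Position 6 ('b'): window [5,6] length 2
  Position 7 ('f'): window [5,7] length 3
  Position 8 ('b'): repeat (last at 6), move window start to 7
  Position 8 ('b'): window [7,8] length 2
Longest substring with no repeats: "cehag" with length 5

5


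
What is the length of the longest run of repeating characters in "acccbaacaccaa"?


Input: "acccbaacaccaa"
Scanning for longest run:
  Position 1 ('c'): new char, reset run to 1
  Position 2 ('c'): continues run of 'c', length=2
  Position 3 ('c'): continues run of 'c', length=3
  Position 4 ('b'): new char, reset run to 1
  Position 5 ('a'): new char, reset run to 1
  Position 6 ('a'): continues run of 'a', length=2
  Position 7 ('c'): new char, reset run to 1
  Position 8 ('a'): new char, reset run to 1
  Position 9 ('c'): new char, reset run to 1
  Position 10 ('c'): continues run of 'c', length=2
  Position 11 ('a'): new char, reset run to 1
  Position 12 ('a'): continues run of 'a', length=2
Longest run: 'c' with length 3

3


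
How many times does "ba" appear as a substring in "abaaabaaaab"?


Searching for "ba" in "abaaabaaaab"
Scanning each position:
  Position 0: "ab" => no
  Position 1: "ba" => MATCH
  Position 2: "aa" => no
  Position 3: "aa" => no
  Position 4: "ab" => no
  Position 5: "ba" => MATCH
  Position 6: "aa" => no
  Position 7: "aa" => no
  Position 8: "aa" => no
  Position 9: "ab" => no
Total occurrences: 2

2


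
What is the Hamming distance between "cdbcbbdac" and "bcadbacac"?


Comparing "cdbcbbdac" and "bcadbacac" position by position:
  Position 0: 'c' vs 'b' => differ
  Position 1: 'd' vs 'c' => differ
  Position 2: 'b' vs 'a' => differ
  Position 3: 'c' vs 'd' => differ
  Position 4: 'b' vs 'b' => same
  Position 5: 'b' vs 'a' => differ
  Position 6: 'd' vs 'c' => differ
  Position 7: 'a' vs 'a' => same
  Position 8: 'c' vs 'c' => same
Total differences (Hamming distance): 6

6


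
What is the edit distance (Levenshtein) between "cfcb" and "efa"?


Computing edit distance: "cfcb" -> "efa"
DP table:
           e    f    a
      0    1    2    3
  c   1    1    2    3
  f   2    2    1    2
  c   3    3    2    2
  b   4    4    3    3
Edit distance = dp[4][3] = 3

3


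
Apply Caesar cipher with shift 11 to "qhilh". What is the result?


Caesar cipher: shift "qhilh" by 11
  'q' (pos 16) + 11 = pos 1 = 'b'
  'h' (pos 7) + 11 = pos 18 = 's'
  'i' (pos 8) + 11 = pos 19 = 't'
  'l' (pos 11) + 11 = pos 22 = 'w'
  'h' (pos 7) + 11 = pos 18 = 's'
Result: bstws

bstws


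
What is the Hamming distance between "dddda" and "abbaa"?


Comparing "dddda" and "abbaa" position by position:
  Position 0: 'd' vs 'a' => differ
  Position 1: 'd' vs 'b' => differ
  Position 2: 'd' vs 'b' => differ
  Position 3: 'd' vs 'a' => differ
  Position 4: 'a' vs 'a' => same
Total differences (Hamming distance): 4

4


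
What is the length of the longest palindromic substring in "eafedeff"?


Input: "eafedeff"
Checking substrings for palindromes:
  [2:7] "fedef" (len 5) => palindrome
  [3:6] "ede" (len 3) => palindrome
  [6:8] "ff" (len 2) => palindrome
Longest palindromic substring: "fedef" with length 5

5


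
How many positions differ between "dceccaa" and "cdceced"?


Comparing "dceccaa" and "cdceced" position by position:
  Position 0: 'd' vs 'c' => DIFFER
  Position 1: 'c' vs 'd' => DIFFER
  Position 2: 'e' vs 'c' => DIFFER
  Position 3: 'c' vs 'e' => DIFFER
  Position 4: 'c' vs 'c' => same
  Position 5: 'a' vs 'e' => DIFFER
  Position 6: 'a' vs 'd' => DIFFER
Positions that differ: 6

6


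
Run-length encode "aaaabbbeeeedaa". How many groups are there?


Input: aaaabbbeeeedaa
Scanning for consecutive runs:
  Group 1: 'a' x 4 (positions 0-3)
  Group 2: 'b' x 3 (positions 4-6)
  Group 3: 'e' x 4 (positions 7-10)
  Group 4: 'd' x 1 (positions 11-11)
  Group 5: 'a' x 2 (positions 12-13)
Total groups: 5

5


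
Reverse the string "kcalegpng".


Input: kcalegpng
Reading characters right to left:
  Position 8: 'g'
  Position 7: 'n'
  Position 6: 'p'
  Position 5: 'g'
  Position 4: 'e'
  Position 3: 'l'
  Position 2: 'a'
  Position 1: 'c'
  Position 0: 'k'
Reversed: gnpgelack

gnpgelack


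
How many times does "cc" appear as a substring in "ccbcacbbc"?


Searching for "cc" in "ccbcacbbc"
Scanning each position:
  Position 0: "cc" => MATCH
  Position 1: "cb" => no
  Position 2: "bc" => no
  Position 3: "ca" => no
  Position 4: "ac" => no
  Position 5: "cb" => no
  Position 6: "bb" => no
  Position 7: "bc" => no
Total occurrences: 1

1


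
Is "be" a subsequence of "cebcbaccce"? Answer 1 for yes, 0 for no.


Check if "be" is a subsequence of "cebcbaccce"
Greedy scan:
  Position 0 ('c'): no match needed
  Position 1 ('e'): no match needed
  Position 2 ('b'): matches sub[0] = 'b'
  Position 3 ('c'): no match needed
  Position 4 ('b'): no match needed
  Position 5 ('a'): no match needed
  Position 6 ('c'): no match needed
  Position 7 ('c'): no match needed
  Position 8 ('c'): no match needed
  Position 9 ('e'): matches sub[1] = 'e'
All 2 characters matched => is a subsequence

1


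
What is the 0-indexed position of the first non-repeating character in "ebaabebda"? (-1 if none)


Input: ebaabebda
Character frequencies:
  'a': 3
  'b': 3
  'd': 1
  'e': 2
Scanning left to right for freq == 1:
  Position 0 ('e'): freq=2, skip
  Position 1 ('b'): freq=3, skip
  Position 2 ('a'): freq=3, skip
  Position 3 ('a'): freq=3, skip
  Position 4 ('b'): freq=3, skip
  Position 5 ('e'): freq=2, skip
  Position 6 ('b'): freq=3, skip
  Position 7 ('d'): unique! => answer = 7

7


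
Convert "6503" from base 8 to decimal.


Input: "6503" in base 8
Positional expansion:
  Digit '6' (value 6) x 8^3 = 3072
  Digit '5' (value 5) x 8^2 = 320
  Digit '0' (value 0) x 8^1 = 0
  Digit '3' (value 3) x 8^0 = 3
Sum = 3395

3395


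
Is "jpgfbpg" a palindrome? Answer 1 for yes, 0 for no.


Input: jpgfbpg
Reversed: gpbfgpj
  Compare pos 0 ('j') with pos 6 ('g'): MISMATCH
  Compare pos 1 ('p') with pos 5 ('p'): match
  Compare pos 2 ('g') with pos 4 ('b'): MISMATCH
Result: not a palindrome

0


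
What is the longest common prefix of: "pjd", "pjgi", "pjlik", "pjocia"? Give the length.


Words: pjd, pjgi, pjlik, pjocia
  Position 0: all 'p' => match
  Position 1: all 'j' => match
  Position 2: ('d', 'g', 'l', 'o') => mismatch, stop
LCP = "pj" (length 2)

2


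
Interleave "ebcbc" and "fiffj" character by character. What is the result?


Interleaving "ebcbc" and "fiffj":
  Position 0: 'e' from first, 'f' from second => "ef"
  Position 1: 'b' from first, 'i' from second => "bi"
  Position 2: 'c' from first, 'f' from second => "cf"
  Position 3: 'b' from first, 'f' from second => "bf"
  Position 4: 'c' from first, 'j' from second => "cj"
Result: efbicfbfcj

efbicfbfcj


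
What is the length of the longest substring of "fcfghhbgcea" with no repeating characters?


Input: "fcfghhbgcea"
Sliding window (track last position of each char):
  Position 0 ('f'): window [0,0] length 1 -- new best
  Position 1 ('c'): window [0,1] length 2 -- new best
  Position 2 ('f'): repeat (last at 0), move window start to 1
  Position 2 ('f'): window [1,2] length 2
  Position 3 ('g'): window [1,3] length 3 -- new best
  Position 4 ('h'): window [1,4] length 4 -- new best
  Position 5 ('h'): repeat (last at 4), move window start to 5
  Position 5 ('h'): window [5,5] length 1
  Position 6 ('b'): window [5,6] length 2
  Position 7 ('g'): window [5,7] length 3
  Position 8 ('c'): window [5,8] length 4
  Position 9 ('e'): window [5,9] length 5 -- new best
  Position 10 ('a'): window [5,10] length 6 -- new best
Longest substring with no repeats: "hbgcea" with length 6

6


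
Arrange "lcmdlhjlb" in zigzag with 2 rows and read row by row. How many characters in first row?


Zigzag "lcmdlhjlb" into 2 rows:
Placing characters:
  'l' => row 0
  'c' => row 1
  'm' => row 0
  'd' => row 1
  'l' => row 0
  'h' => row 1
  'j' => row 0
  'l' => row 1
  'b' => row 0
Rows:
  Row 0: "lmljb"
  Row 1: "cdhl"
First row length: 5

5


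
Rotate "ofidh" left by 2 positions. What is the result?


Input: "ofidh", rotate left by 2
First 2 characters: "of"
Remaining characters: "idh"
Concatenate remaining + first: "idh" + "of" = "idhof"

idhof


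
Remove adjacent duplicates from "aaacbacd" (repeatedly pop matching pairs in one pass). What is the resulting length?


Input: aaacbacd
Stack-based adjacent duplicate removal:
  Read 'a': push. Stack: a
  Read 'a': matches stack top 'a' => pop. Stack: (empty)
  Read 'a': push. Stack: a
  Read 'c': push. Stack: ac
  Read 'b': push. Stack: acb
  Read 'a': push. Stack: acba
  Read 'c': push. Stack: acbac
  Read 'd': push. Stack: acbacd
Final stack: "acbacd" (length 6)

6


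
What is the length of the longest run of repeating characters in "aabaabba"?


Input: "aabaabba"
Scanning for longest run:
  Position 1 ('a'): continues run of 'a', length=2
  Position 2 ('b'): new char, reset run to 1
  Position 3 ('a'): new char, reset run to 1
  Position 4 ('a'): continues run of 'a', length=2
  Position 5 ('b'): new char, reset run to 1
  Position 6 ('b'): continues run of 'b', length=2
  Position 7 ('a'): new char, reset run to 1
Longest run: 'a' with length 2

2


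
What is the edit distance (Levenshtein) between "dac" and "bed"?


Computing edit distance: "dac" -> "bed"
DP table:
           b    e    d
      0    1    2    3
  d   1    1    2    2
  a   2    2    2    3
  c   3    3    3    3
Edit distance = dp[3][3] = 3

3


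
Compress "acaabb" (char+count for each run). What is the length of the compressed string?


Input: acaabb
Runs:
  'a' x 1 => "a1"
  'c' x 1 => "c1"
  'a' x 2 => "a2"
  'b' x 2 => "b2"
Compressed: "a1c1a2b2"
Compressed length: 8

8


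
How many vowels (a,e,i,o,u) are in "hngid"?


Input: hngid
Checking each character:
  'h' at position 0: consonant
  'n' at position 1: consonant
  'g' at position 2: consonant
  'i' at position 3: vowel (running total: 1)
  'd' at position 4: consonant
Total vowels: 1

1


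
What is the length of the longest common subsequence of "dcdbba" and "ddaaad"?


LCS of "dcdbba" and "ddaaad"
DP table:
           d    d    a    a    a    d
      0    0    0    0    0    0    0
  d   0    1    1    1    1    1    1
  c   0    1    1    1    1    1    1
  d   0    1    2    2    2    2    2
  b   0    1    2    2    2    2    2
  b   0    1    2    2    2    2    2
  a   0    1    2    3    3    3    3
LCS length = dp[6][6] = 3

3


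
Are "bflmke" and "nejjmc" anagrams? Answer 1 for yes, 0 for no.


Strings: "bflmke", "nejjmc"
Sorted first:  befklm
Sorted second: cejjmn
Differ at position 0: 'b' vs 'c' => not anagrams

0


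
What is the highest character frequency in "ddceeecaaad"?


Input: ddceeecaaad
Character counts:
  'a': 3
  'c': 2
  'd': 3
  'e': 3
Maximum frequency: 3

3


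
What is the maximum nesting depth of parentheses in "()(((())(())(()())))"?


Input: "()(((())(())(()())))"
Tracking depth:
  Position 0 '(': depth becomes 1
  Position 1 ')': depth becomes 0
  Position 2 '(': depth becomes 1
  Position 3 '(': depth becomes 2
  Position 4 '(': depth becomes 3
  Position 5 '(': depth becomes 4
  Position 6 ')': depth becomes 3
  Position 7 ')': depth becomes 2
  Position 8 '(': depth becomes 3
  Position 9 '(': depth becomes 4
  Position 10 ')': depth becomes 3
  Position 11 ')': depth becomes 2
  Position 12 '(': depth becomes 3
  Position 13 '(': depth becomes 4
  Position 14 ')': depth becomes 3
  Position 15 '(': depth becomes 4
  Position 16 ')': depth becomes 3
  Position 17 ')': depth becomes 2
  Position 18 ')': depth becomes 1
  Position 19 ')': depth becomes 0
Maximum depth reached: 4

4


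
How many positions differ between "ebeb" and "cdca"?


Comparing "ebeb" and "cdca" position by position:
  Position 0: 'e' vs 'c' => DIFFER
  Position 1: 'b' vs 'd' => DIFFER
  Position 2: 'e' vs 'c' => DIFFER
  Position 3: 'b' vs 'a' => DIFFER
Positions that differ: 4

4


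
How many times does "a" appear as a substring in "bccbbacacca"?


Searching for "a" in "bccbbacacca"
Scanning each position:
  Position 0: "b" => no
  Position 1: "c" => no
  Position 2: "c" => no
  Position 3: "b" => no
  Position 4: "b" => no
  Position 5: "a" => MATCH
  Position 6: "c" => no
  Position 7: "a" => MATCH
  Position 8: "c" => no
  Position 9: "c" => no
  Position 10: "a" => MATCH
Total occurrences: 3

3


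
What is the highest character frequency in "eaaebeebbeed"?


Input: eaaebeebbeed
Character counts:
  'a': 2
  'b': 3
  'd': 1
  'e': 6
Maximum frequency: 6

6


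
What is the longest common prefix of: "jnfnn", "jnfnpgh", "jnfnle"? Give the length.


Words: jnfnn, jnfnpgh, jnfnle
  Position 0: all 'j' => match
  Position 1: all 'n' => match
  Position 2: all 'f' => match
  Position 3: all 'n' => match
  Position 4: ('n', 'p', 'l') => mismatch, stop
LCP = "jnfn" (length 4)

4


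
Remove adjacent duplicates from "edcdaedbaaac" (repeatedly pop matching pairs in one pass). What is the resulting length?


Input: edcdaedbaaac
Stack-based adjacent duplicate removal:
  Read 'e': push. Stack: e
  Read 'd': push. Stack: ed
  Read 'c': push. Stack: edc
  Read 'd': push. Stack: edcd
  Read 'a': push. Stack: edcda
  Read 'e': push. Stack: edcdae
  Read 'd': push. Stack: edcdaed
  Read 'b': push. Stack: edcdaedb
  Read 'a': push. Stack: edcdaedba
  Read 'a': matches stack top 'a' => pop. Stack: edcdaedb
  Read 'a': push. Stack: edcdaedba
  Read 'c': push. Stack: edcdaedbac
Final stack: "edcdaedbac" (length 10)

10


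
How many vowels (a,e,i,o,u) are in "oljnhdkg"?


Input: oljnhdkg
Checking each character:
  'o' at position 0: vowel (running total: 1)
  'l' at position 1: consonant
  'j' at position 2: consonant
  'n' at position 3: consonant
  'h' at position 4: consonant
  'd' at position 5: consonant
  'k' at position 6: consonant
  'g' at position 7: consonant
Total vowels: 1

1


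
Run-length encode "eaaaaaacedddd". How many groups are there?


Input: eaaaaaacedddd
Scanning for consecutive runs:
  Group 1: 'e' x 1 (positions 0-0)
  Group 2: 'a' x 6 (positions 1-6)
  Group 3: 'c' x 1 (positions 7-7)
  Group 4: 'e' x 1 (positions 8-8)
  Group 5: 'd' x 4 (positions 9-12)
Total groups: 5

5


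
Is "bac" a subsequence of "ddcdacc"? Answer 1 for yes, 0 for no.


Check if "bac" is a subsequence of "ddcdacc"
Greedy scan:
  Position 0 ('d'): no match needed
  Position 1 ('d'): no match needed
  Position 2 ('c'): no match needed
  Position 3 ('d'): no match needed
  Position 4 ('a'): no match needed
  Position 5 ('c'): no match needed
  Position 6 ('c'): no match needed
Only matched 0/3 characters => not a subsequence

0


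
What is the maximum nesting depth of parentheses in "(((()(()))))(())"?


Input: "(((()(()))))(())"
Tracking depth:
  Position 0 '(': depth becomes 1
  Position 1 '(': depth becomes 2
  Position 2 '(': depth becomes 3
  Position 3 '(': depth becomes 4
  Position 4 ')': depth becomes 3
  Position 5 '(': depth becomes 4
  Position 6 '(': depth becomes 5
  Position 7 ')': depth becomes 4
  Position 8 ')': depth becomes 3
  Position 9 ')': depth becomes 2
  Position 10 ')': depth becomes 1
  Position 11 ')': depth becomes 0
  Position 12 '(': depth becomes 1
  Position 13 '(': depth becomes 2
  Position 14 ')': depth becomes 1
  Position 15 ')': depth becomes 0
Maximum depth reached: 5

5


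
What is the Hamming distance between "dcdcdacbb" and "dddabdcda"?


Comparing "dcdcdacbb" and "dddabdcda" position by position:
  Position 0: 'd' vs 'd' => same
  Position 1: 'c' vs 'd' => differ
  Position 2: 'd' vs 'd' => same
  Position 3: 'c' vs 'a' => differ
  Position 4: 'd' vs 'b' => differ
  Position 5: 'a' vs 'd' => differ
  Position 6: 'c' vs 'c' => same
  Position 7: 'b' vs 'd' => differ
  Position 8: 'b' vs 'a' => differ
Total differences (Hamming distance): 6

6


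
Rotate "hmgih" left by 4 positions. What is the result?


Input: "hmgih", rotate left by 4
First 4 characters: "hmgi"
Remaining characters: "h"
Concatenate remaining + first: "h" + "hmgi" = "hhmgi"

hhmgi


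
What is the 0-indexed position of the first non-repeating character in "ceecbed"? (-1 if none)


Input: ceecbed
Character frequencies:
  'b': 1
  'c': 2
  'd': 1
  'e': 3
Scanning left to right for freq == 1:
  Position 0 ('c'): freq=2, skip
  Position 1 ('e'): freq=3, skip
  Position 2 ('e'): freq=3, skip
  Position 3 ('c'): freq=2, skip
  Position 4 ('b'): unique! => answer = 4

4


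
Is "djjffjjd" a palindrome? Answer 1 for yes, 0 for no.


Input: djjffjjd
Reversed: djjffjjd
  Compare pos 0 ('d') with pos 7 ('d'): match
  Compare pos 1 ('j') with pos 6 ('j'): match
  Compare pos 2 ('j') with pos 5 ('j'): match
  Compare pos 3 ('f') with pos 4 ('f'): match
Result: palindrome

1


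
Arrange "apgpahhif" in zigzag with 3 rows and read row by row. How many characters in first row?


Zigzag "apgpahhif" into 3 rows:
Placing characters:
  'a' => row 0
  'p' => row 1
  'g' => row 2
  'p' => row 1
  'a' => row 0
  'h' => row 1
  'h' => row 2
  'i' => row 1
  'f' => row 0
Rows:
  Row 0: "aaf"
  Row 1: "pphi"
  Row 2: "gh"
First row length: 3

3


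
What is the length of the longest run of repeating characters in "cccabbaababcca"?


Input: "cccabbaababcca"
Scanning for longest run:
  Position 1 ('c'): continues run of 'c', length=2
  Position 2 ('c'): continues run of 'c', length=3
  Position 3 ('a'): new char, reset run to 1
  Position 4 ('b'): new char, reset run to 1
  Position 5 ('b'): continues run of 'b', length=2
  Position 6 ('a'): new char, reset run to 1
  Position 7 ('a'): continues run of 'a', length=2
  Position 8 ('b'): new char, reset run to 1
  Position 9 ('a'): new char, reset run to 1
  Position 10 ('b'): new char, reset run to 1
  Position 11 ('c'): new char, reset run to 1
  Position 12 ('c'): continues run of 'c', length=2
  Position 13 ('a'): new char, reset run to 1
Longest run: 'c' with length 3

3


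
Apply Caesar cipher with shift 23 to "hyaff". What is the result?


Caesar cipher: shift "hyaff" by 23
  'h' (pos 7) + 23 = pos 4 = 'e'
  'y' (pos 24) + 23 = pos 21 = 'v'
  'a' (pos 0) + 23 = pos 23 = 'x'
  'f' (pos 5) + 23 = pos 2 = 'c'
  'f' (pos 5) + 23 = pos 2 = 'c'
Result: evxcc

evxcc


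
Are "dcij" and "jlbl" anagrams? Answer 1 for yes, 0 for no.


Strings: "dcij", "jlbl"
Sorted first:  cdij
Sorted second: bjll
Differ at position 0: 'c' vs 'b' => not anagrams

0


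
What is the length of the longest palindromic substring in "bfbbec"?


Input: "bfbbec"
Checking substrings for palindromes:
  [0:3] "bfb" (len 3) => palindrome
  [2:4] "bb" (len 2) => palindrome
Longest palindromic substring: "bfb" with length 3

3


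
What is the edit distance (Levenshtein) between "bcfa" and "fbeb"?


Computing edit distance: "bcfa" -> "fbeb"
DP table:
           f    b    e    b
      0    1    2    3    4
  b   1    1    1    2    3
  c   2    2    2    2    3
  f   3    2    3    3    3
  a   4    3    3    4    4
Edit distance = dp[4][4] = 4

4


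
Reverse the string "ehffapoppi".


Input: ehffapoppi
Reading characters right to left:
  Position 9: 'i'
  Position 8: 'p'
  Position 7: 'p'
  Position 6: 'o'
  Position 5: 'p'
  Position 4: 'a'
  Position 3: 'f'
  Position 2: 'f'
  Position 1: 'h'
  Position 0: 'e'
Reversed: ippopaffhe

ippopaffhe


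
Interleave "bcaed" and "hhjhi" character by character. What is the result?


Interleaving "bcaed" and "hhjhi":
  Position 0: 'b' from first, 'h' from second => "bh"
  Position 1: 'c' from first, 'h' from second => "ch"
  Position 2: 'a' from first, 'j' from second => "aj"
  Position 3: 'e' from first, 'h' from second => "eh"
  Position 4: 'd' from first, 'i' from second => "di"
Result: bhchajehdi

bhchajehdi


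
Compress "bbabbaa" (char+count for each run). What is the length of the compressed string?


Input: bbabbaa
Runs:
  'b' x 2 => "b2"
  'a' x 1 => "a1"
  'b' x 2 => "b2"
  'a' x 2 => "a2"
Compressed: "b2a1b2a2"
Compressed length: 8

8


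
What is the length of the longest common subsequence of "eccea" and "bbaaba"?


LCS of "eccea" and "bbaaba"
DP table:
           b    b    a    a    b    a
      0    0    0    0    0    0    0
  e   0    0    0    0    0    0    0
  c   0    0    0    0    0    0    0
  c   0    0    0    0    0    0    0
  e   0    0    0    0    0    0    0
  a   0    0    0    1    1    1    1
LCS length = dp[5][6] = 1

1


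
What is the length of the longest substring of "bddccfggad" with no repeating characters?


Input: "bddccfggad"
Sliding window (track last position of each char):
  Position 0 ('b'): window [0,0] length 1 -- new best
  Position 1 ('d'): window [0,1] length 2 -- new best
  Position 2 ('d'): repeat (last at 1), move window start to 2
  Position 2 ('d'): window [2,2] length 1
  Position 3 ('c'): window [2,3] length 2
  Position 4 ('c'): repeat (last at 3), move window start to 4
  Position 4 ('c'): window [4,4] length 1
  Position 5 ('f'): window [4,5] length 2
  Position 6 ('g'): window [4,6] length 3 -- new best
  Position 7 ('g'): repeat (last at 6), move window start to 7
  Position 7 ('g'): window [7,7] length 1
  Position 8 ('a'): window [7,8] length 2
  Position 9 ('d'): window [7,9] length 3
Longest substring with no repeats: "cfg" with length 3

3


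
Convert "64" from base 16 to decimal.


Input: "64" in base 16
Positional expansion:
  Digit '6' (value 6) x 16^1 = 96
  Digit '4' (value 4) x 16^0 = 4
Sum = 100

100


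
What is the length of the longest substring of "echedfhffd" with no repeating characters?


Input: "echedfhffd"
Sliding window (track last position of each char):
  Position 0 ('e'): window [0,0] length 1 -- new best
  Position 1 ('c'): window [0,1] length 2 -- new best
  Position 2 ('h'): window [0,2] length 3 -- new best
  Position 3 ('e'): repeat (last at 0), move window start to 1
  Position 3 ('e'): window [1,3] length 3
  Position 4 ('d'): window [1,4] length 4 -- new best
  Position 5 ('f'): window [1,5] length 5 -- new best
  Position 6 ('h'): repeat (last at 2), move window start to 3
  Position 6 ('h'): window [3,6] length 4
  Position 7 ('f'): repeat (last at 5), move window start to 6
  Position 7 ('f'): window [6,7] length 2
  Position 8 ('f'): repeat (last at 7), move window start to 8
  Position 8 ('f'): window [8,8] length 1
  Position 9 ('d'): window [8,9] length 2
Longest substring with no repeats: "chedf" with length 5

5


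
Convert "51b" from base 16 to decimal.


Input: "51b" in base 16
Positional expansion:
  Digit '5' (value 5) x 16^2 = 1280
  Digit '1' (value 1) x 16^1 = 16
  Digit 'b' (value 11) x 16^0 = 11
Sum = 1307

1307


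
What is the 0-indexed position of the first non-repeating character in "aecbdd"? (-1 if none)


Input: aecbdd
Character frequencies:
  'a': 1
  'b': 1
  'c': 1
  'd': 2
  'e': 1
Scanning left to right for freq == 1:
  Position 0 ('a'): unique! => answer = 0

0


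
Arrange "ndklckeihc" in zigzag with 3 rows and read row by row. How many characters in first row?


Zigzag "ndklckeihc" into 3 rows:
Placing characters:
  'n' => row 0
  'd' => row 1
  'k' => row 2
  'l' => row 1
  'c' => row 0
  'k' => row 1
  'e' => row 2
  'i' => row 1
  'h' => row 0
  'c' => row 1
Rows:
  Row 0: "nch"
  Row 1: "dlkic"
  Row 2: "ke"
First row length: 3

3


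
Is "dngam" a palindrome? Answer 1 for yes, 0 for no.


Input: dngam
Reversed: magnd
  Compare pos 0 ('d') with pos 4 ('m'): MISMATCH
  Compare pos 1 ('n') with pos 3 ('a'): MISMATCH
Result: not a palindrome

0


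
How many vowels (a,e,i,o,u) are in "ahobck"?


Input: ahobck
Checking each character:
  'a' at position 0: vowel (running total: 1)
  'h' at position 1: consonant
  'o' at position 2: vowel (running total: 2)
  'b' at position 3: consonant
  'c' at position 4: consonant
  'k' at position 5: consonant
Total vowels: 2

2


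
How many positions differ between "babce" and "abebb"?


Comparing "babce" and "abebb" position by position:
  Position 0: 'b' vs 'a' => DIFFER
  Position 1: 'a' vs 'b' => DIFFER
  Position 2: 'b' vs 'e' => DIFFER
  Position 3: 'c' vs 'b' => DIFFER
  Position 4: 'e' vs 'b' => DIFFER
Positions that differ: 5

5


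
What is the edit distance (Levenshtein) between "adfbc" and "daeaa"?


Computing edit distance: "adfbc" -> "daeaa"
DP table:
           d    a    e    a    a
      0    1    2    3    4    5
  a   1    1    1    2    3    4
  d   2    1    2    2    3    4
  f   3    2    2    3    3    4
  b   4    3    3    3    4    4
  c   5    4    4    4    4    5
Edit distance = dp[5][5] = 5

5


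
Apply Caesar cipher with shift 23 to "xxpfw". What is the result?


Caesar cipher: shift "xxpfw" by 23
  'x' (pos 23) + 23 = pos 20 = 'u'
  'x' (pos 23) + 23 = pos 20 = 'u'
  'p' (pos 15) + 23 = pos 12 = 'm'
  'f' (pos 5) + 23 = pos 2 = 'c'
  'w' (pos 22) + 23 = pos 19 = 't'
Result: uumct

uumct


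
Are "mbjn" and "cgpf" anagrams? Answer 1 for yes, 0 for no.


Strings: "mbjn", "cgpf"
Sorted first:  bjmn
Sorted second: cfgp
Differ at position 0: 'b' vs 'c' => not anagrams

0


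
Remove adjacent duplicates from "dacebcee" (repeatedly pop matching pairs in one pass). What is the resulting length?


Input: dacebcee
Stack-based adjacent duplicate removal:
  Read 'd': push. Stack: d
  Read 'a': push. Stack: da
  Read 'c': push. Stack: dac
  Read 'e': push. Stack: dace
  Read 'b': push. Stack: daceb
  Read 'c': push. Stack: dacebc
  Read 'e': push. Stack: dacebce
  Read 'e': matches stack top 'e' => pop. Stack: dacebc
Final stack: "dacebc" (length 6)

6


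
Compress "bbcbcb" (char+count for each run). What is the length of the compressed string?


Input: bbcbcb
Runs:
  'b' x 2 => "b2"
  'c' x 1 => "c1"
  'b' x 1 => "b1"
  'c' x 1 => "c1"
  'b' x 1 => "b1"
Compressed: "b2c1b1c1b1"
Compressed length: 10

10


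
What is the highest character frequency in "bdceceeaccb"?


Input: bdceceeaccb
Character counts:
  'a': 1
  'b': 2
  'c': 4
  'd': 1
  'e': 3
Maximum frequency: 4

4


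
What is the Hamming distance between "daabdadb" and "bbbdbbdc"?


Comparing "daabdadb" and "bbbdbbdc" position by position:
  Position 0: 'd' vs 'b' => differ
  Position 1: 'a' vs 'b' => differ
  Position 2: 'a' vs 'b' => differ
  Position 3: 'b' vs 'd' => differ
  Position 4: 'd' vs 'b' => differ
  Position 5: 'a' vs 'b' => differ
  Position 6: 'd' vs 'd' => same
  Position 7: 'b' vs 'c' => differ
Total differences (Hamming distance): 7

7


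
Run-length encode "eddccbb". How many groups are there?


Input: eddccbb
Scanning for consecutive runs:
  Group 1: 'e' x 1 (positions 0-0)
  Group 2: 'd' x 2 (positions 1-2)
  Group 3: 'c' x 2 (positions 3-4)
  Group 4: 'b' x 2 (positions 5-6)
Total groups: 4

4


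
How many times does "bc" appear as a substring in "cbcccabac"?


Searching for "bc" in "cbcccabac"
Scanning each position:
  Position 0: "cb" => no
  Position 1: "bc" => MATCH
  Position 2: "cc" => no
  Position 3: "cc" => no
  Position 4: "ca" => no
  Position 5: "ab" => no
  Position 6: "ba" => no
  Position 7: "ac" => no
Total occurrences: 1

1


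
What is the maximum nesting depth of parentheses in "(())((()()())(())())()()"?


Input: "(())((()()())(())())()()"
Tracking depth:
  Position 0 '(': depth becomes 1
  Position 1 '(': depth becomes 2
  Position 2 ')': depth becomes 1
  Position 3 ')': depth becomes 0
  Position 4 '(': depth becomes 1
  Position 5 '(': depth becomes 2
  Position 6 '(': depth becomes 3
  Position 7 ')': depth becomes 2
  Position 8 '(': depth becomes 3
  Position 9 ')': depth becomes 2
  Position 10 '(': depth becomes 3
  Position 11 ')': depth becomes 2
  Position 12 ')': depth becomes 1
  Position 13 '(': depth becomes 2
  Position 14 '(': depth becomes 3
  Position 15 ')': depth becomes 2
  Position 16 ')': depth becomes 1
  Position 17 '(': depth becomes 2
  Position 18 ')': depth becomes 1
  Position 19 ')': depth becomes 0
  Position 20 '(': depth becomes 1
  Position 21 ')': depth becomes 0
  Position 22 '(': depth becomes 1
  Position 23 ')': depth becomes 0
Maximum depth reached: 3

3


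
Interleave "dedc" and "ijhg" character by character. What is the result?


Interleaving "dedc" and "ijhg":
  Position 0: 'd' from first, 'i' from second => "di"
  Position 1: 'e' from first, 'j' from second => "ej"
  Position 2: 'd' from first, 'h' from second => "dh"
  Position 3: 'c' from first, 'g' from second => "cg"
Result: diejdhcg

diejdhcg


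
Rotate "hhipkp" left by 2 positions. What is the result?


Input: "hhipkp", rotate left by 2
First 2 characters: "hh"
Remaining characters: "ipkp"
Concatenate remaining + first: "ipkp" + "hh" = "ipkphh"

ipkphh


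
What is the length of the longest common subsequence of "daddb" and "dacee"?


LCS of "daddb" and "dacee"
DP table:
           d    a    c    e    e
      0    0    0    0    0    0
  d   0    1    1    1    1    1
  a   0    1    2    2    2    2
  d   0    1    2    2    2    2
  d   0    1    2    2    2    2
  b   0    1    2    2    2    2
LCS length = dp[5][5] = 2

2


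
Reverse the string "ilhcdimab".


Input: ilhcdimab
Reading characters right to left:
  Position 8: 'b'
  Position 7: 'a'
  Position 6: 'm'
  Position 5: 'i'
  Position 4: 'd'
  Position 3: 'c'
  Position 2: 'h'
  Position 1: 'l'
  Position 0: 'i'
Reversed: bamidchli

bamidchli


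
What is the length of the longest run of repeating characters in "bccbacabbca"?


Input: "bccbacabbca"
Scanning for longest run:
  Position 1 ('c'): new char, reset run to 1
  Position 2 ('c'): continues run of 'c', length=2
  Position 3 ('b'): new char, reset run to 1
  Position 4 ('a'): new char, reset run to 1
  Position 5 ('c'): new char, reset run to 1
  Position 6 ('a'): new char, reset run to 1
  Position 7 ('b'): new char, reset run to 1
  Position 8 ('b'): continues run of 'b', length=2
  Position 9 ('c'): new char, reset run to 1
  Position 10 ('a'): new char, reset run to 1
Longest run: 'c' with length 2

2


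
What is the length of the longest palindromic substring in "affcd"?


Input: "affcd"
Checking substrings for palindromes:
  [1:3] "ff" (len 2) => palindrome
Longest palindromic substring: "ff" with length 2

2


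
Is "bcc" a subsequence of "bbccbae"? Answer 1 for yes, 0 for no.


Check if "bcc" is a subsequence of "bbccbae"
Greedy scan:
  Position 0 ('b'): matches sub[0] = 'b'
  Position 1 ('b'): no match needed
  Position 2 ('c'): matches sub[1] = 'c'
  Position 3 ('c'): matches sub[2] = 'c'
  Position 4 ('b'): no match needed
  Position 5 ('a'): no match needed
  Position 6 ('e'): no match needed
All 3 characters matched => is a subsequence

1


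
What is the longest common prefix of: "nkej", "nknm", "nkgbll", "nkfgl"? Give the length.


Words: nkej, nknm, nkgbll, nkfgl
  Position 0: all 'n' => match
  Position 1: all 'k' => match
  Position 2: ('e', 'n', 'g', 'f') => mismatch, stop
LCP = "nk" (length 2)

2


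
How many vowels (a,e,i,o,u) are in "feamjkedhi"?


Input: feamjkedhi
Checking each character:
  'f' at position 0: consonant
  'e' at position 1: vowel (running total: 1)
  'a' at position 2: vowel (running total: 2)
  'm' at position 3: consonant
  'j' at position 4: consonant
  'k' at position 5: consonant
  'e' at position 6: vowel (running total: 3)
  'd' at position 7: consonant
  'h' at position 8: consonant
  'i' at position 9: vowel (running total: 4)
Total vowels: 4

4


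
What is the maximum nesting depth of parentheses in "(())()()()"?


Input: "(())()()()"
Tracking depth:
  Position 0 '(': depth becomes 1
  Position 1 '(': depth becomes 2
  Position 2 ')': depth becomes 1
  Position 3 ')': depth becomes 0
  Position 4 '(': depth becomes 1
  Position 5 ')': depth becomes 0
  Position 6 '(': depth becomes 1
  Position 7 ')': depth becomes 0
  Position 8 '(': depth becomes 1
  Position 9 ')': depth becomes 0
Maximum depth reached: 2

2


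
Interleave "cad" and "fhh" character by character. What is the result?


Interleaving "cad" and "fhh":
  Position 0: 'c' from first, 'f' from second => "cf"
  Position 1: 'a' from first, 'h' from second => "ah"
  Position 2: 'd' from first, 'h' from second => "dh"
Result: cfahdh

cfahdh


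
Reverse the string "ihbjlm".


Input: ihbjlm
Reading characters right to left:
  Position 5: 'm'
  Position 4: 'l'
  Position 3: 'j'
  Position 2: 'b'
  Position 1: 'h'
  Position 0: 'i'
Reversed: mljbhi

mljbhi


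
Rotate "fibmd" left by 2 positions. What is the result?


Input: "fibmd", rotate left by 2
First 2 characters: "fi"
Remaining characters: "bmd"
Concatenate remaining + first: "bmd" + "fi" = "bmdfi"

bmdfi


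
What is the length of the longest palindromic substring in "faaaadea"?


Input: "faaaadea"
Checking substrings for palindromes:
  [1:5] "aaaa" (len 4) => palindrome
  [1:4] "aaa" (len 3) => palindrome
  [2:5] "aaa" (len 3) => palindrome
  [1:3] "aa" (len 2) => palindrome
  [2:4] "aa" (len 2) => palindrome
  [3:5] "aa" (len 2) => palindrome
Longest palindromic substring: "aaaa" with length 4

4


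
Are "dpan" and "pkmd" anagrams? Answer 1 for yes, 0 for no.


Strings: "dpan", "pkmd"
Sorted first:  adnp
Sorted second: dkmp
Differ at position 0: 'a' vs 'd' => not anagrams

0
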